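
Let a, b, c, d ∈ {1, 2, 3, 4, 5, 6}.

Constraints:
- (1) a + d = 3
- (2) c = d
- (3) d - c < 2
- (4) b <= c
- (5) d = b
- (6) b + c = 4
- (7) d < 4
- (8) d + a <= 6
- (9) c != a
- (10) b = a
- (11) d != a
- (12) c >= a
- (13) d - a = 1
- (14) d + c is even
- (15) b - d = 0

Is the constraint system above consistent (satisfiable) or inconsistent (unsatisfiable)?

From constraints 2, 5, and 10, c = d = b = a, so c = a. But constraint 9 says c ≠ a. Contradiction.

Unsatisfiable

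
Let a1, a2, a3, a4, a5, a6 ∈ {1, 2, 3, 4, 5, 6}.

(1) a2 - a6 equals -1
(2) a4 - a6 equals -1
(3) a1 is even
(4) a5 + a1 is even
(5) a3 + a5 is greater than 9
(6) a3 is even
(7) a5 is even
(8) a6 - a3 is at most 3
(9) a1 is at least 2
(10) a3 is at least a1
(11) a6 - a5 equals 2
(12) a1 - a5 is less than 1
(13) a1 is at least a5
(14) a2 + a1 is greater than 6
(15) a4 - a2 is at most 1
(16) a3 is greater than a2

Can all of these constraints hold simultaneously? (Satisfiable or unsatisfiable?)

Satisfiable

One satisfying assignment is a1 = 4, a2 = 5, a3 = 6, a4 = 5, a5 = 4, a6 = 6.
For the less obvious constraints — constraint 1: a2 - a6 = -1; constraint 2: a4 - a6 = -1 — and the others hold by inspection.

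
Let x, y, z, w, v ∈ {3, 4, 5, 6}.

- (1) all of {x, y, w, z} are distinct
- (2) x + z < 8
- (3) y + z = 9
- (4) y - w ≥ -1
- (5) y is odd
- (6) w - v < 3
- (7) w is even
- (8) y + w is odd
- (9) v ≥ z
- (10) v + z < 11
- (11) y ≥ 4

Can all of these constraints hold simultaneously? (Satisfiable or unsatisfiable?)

Try x = 3, y = 5, z = 4, w = 6, v = 6.
Check constraint 2: x + z = 7; constraint 3: y + z = 9. The remaining constraints are straightforward to verify.

Satisfiable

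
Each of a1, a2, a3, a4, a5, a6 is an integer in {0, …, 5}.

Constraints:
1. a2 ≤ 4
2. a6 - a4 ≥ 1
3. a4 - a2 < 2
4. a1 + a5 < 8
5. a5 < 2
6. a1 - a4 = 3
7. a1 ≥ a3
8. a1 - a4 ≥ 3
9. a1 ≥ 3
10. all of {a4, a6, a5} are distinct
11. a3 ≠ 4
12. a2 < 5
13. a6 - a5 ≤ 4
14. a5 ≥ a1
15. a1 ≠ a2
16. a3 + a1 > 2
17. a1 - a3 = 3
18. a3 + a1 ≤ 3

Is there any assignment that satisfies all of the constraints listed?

Unsatisfiable

From constraints 9 and 14: a5 ≥ a1 and a1 ≥ 3, so a5 ≥ 3. From constraint 5: a5 ≤ 1. But 1 < 3, so no value of a5 works.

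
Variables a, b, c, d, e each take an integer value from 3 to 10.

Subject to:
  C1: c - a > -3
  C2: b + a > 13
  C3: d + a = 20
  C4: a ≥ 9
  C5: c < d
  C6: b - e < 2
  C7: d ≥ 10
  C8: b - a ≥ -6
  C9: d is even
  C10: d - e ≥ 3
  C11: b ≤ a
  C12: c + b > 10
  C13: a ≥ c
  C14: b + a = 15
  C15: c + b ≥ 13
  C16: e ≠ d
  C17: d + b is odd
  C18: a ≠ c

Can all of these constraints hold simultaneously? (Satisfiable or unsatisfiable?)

Setting (a, b, c, d, e) = (10, 5, 8, 10, 4) satisfies everything: constraint 1: c - a = -2; constraint 2: b + a = 15; constraint 3: d + a = 20, and the others follow.

Satisfiable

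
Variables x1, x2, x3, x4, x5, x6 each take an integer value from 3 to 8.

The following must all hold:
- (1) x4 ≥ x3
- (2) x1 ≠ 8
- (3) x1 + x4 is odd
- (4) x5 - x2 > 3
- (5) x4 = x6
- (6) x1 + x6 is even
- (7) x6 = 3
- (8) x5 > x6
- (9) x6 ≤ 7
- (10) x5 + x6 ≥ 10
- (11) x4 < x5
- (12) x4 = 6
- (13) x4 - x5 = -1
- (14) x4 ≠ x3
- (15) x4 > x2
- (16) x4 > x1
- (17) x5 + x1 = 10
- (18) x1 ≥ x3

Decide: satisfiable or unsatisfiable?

Constraint 12 fixes x4 = 6 and constraint 7 fixes x6 = 3, but constraint 5 requires x4 = x6. Since 6 ≠ 3, contradiction.

Unsatisfiable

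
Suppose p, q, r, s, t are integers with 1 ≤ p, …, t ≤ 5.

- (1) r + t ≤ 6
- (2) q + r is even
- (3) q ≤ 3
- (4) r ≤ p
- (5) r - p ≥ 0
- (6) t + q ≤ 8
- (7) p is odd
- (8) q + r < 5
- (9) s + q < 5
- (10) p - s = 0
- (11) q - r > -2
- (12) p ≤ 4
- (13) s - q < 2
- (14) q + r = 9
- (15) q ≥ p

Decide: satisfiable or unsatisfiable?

Unsatisfiable

From constraint 3: q ≤ 3. From constraints 4 and 12: r ≤ p ≤ 4. Hence q + r ≤ 7. But constraint 14 requires q + r = 9, and 9 > 7. Contradiction.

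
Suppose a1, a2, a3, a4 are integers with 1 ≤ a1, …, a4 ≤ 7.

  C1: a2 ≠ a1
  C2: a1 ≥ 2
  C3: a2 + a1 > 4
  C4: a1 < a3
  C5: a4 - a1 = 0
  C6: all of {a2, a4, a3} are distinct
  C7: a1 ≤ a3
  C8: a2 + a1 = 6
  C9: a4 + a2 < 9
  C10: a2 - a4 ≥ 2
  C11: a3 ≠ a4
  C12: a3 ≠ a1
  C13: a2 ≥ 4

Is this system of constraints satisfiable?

Satisfiable

The assignment a1 = 2, a2 = 4, a3 = 5, a4 = 2 works:
  constraint 3 holds since a2 + a1 = 6.
  constraint 5 holds since a4 - a1 = 0.
The rest check out directly.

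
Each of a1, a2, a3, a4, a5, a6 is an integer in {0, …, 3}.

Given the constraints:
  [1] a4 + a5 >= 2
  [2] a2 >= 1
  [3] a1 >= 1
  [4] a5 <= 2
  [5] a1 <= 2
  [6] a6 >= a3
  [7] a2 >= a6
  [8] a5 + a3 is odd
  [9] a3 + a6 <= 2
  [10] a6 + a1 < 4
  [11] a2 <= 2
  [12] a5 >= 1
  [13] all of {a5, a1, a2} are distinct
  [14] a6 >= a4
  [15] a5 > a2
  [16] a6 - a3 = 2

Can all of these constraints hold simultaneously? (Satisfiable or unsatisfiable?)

Constraints 2, 3, 4, 5, 11, and 12 confine each of a5, a1, a2 to the 2 values {1, 2}.
Constraint 13 requires all 3 of them to be distinct, but only 2 values are available — impossible by the pigeonhole principle.

Unsatisfiable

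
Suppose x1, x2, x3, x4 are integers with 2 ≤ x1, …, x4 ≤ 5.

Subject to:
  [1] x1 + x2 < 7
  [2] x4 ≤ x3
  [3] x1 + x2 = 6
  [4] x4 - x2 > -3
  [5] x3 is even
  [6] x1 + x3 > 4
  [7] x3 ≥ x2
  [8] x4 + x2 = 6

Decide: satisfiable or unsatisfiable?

Satisfiable

Try x1 = 2, x2 = 4, x3 = 4, x4 = 2.
Check constraint 1: x1 + x2 = 6; constraint 3: x1 + x2 = 6. The remaining constraints are straightforward to verify.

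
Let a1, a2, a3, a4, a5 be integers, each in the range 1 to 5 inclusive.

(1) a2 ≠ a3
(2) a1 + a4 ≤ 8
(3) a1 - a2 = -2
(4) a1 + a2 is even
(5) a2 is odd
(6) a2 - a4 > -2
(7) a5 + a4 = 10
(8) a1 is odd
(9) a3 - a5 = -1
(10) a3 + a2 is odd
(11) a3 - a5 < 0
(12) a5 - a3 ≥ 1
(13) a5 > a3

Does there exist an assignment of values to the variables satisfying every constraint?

Setting (a1, a2, a3, a4, a5) = (3, 5, 4, 5, 5) satisfies everything: constraint 2: a1 + a4 = 8; constraint 3: a1 - a2 = -2; constraint 6: a2 - a4 = 0, and the others follow.

Satisfiable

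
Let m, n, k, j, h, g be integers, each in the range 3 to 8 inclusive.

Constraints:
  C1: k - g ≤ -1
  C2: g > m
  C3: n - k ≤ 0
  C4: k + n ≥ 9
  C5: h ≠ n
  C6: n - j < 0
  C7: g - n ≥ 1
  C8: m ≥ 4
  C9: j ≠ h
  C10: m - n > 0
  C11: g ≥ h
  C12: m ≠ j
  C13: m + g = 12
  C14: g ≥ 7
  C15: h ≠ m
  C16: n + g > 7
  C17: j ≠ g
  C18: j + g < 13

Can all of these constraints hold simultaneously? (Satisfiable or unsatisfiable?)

One satisfying assignment is m = 5, n = 3, k = 6, j = 4, h = 7, g = 7.
For the less obvious constraints — constraint 1: k - g = -1; constraint 3: n - k = -3 — and the others hold by inspection.

Satisfiable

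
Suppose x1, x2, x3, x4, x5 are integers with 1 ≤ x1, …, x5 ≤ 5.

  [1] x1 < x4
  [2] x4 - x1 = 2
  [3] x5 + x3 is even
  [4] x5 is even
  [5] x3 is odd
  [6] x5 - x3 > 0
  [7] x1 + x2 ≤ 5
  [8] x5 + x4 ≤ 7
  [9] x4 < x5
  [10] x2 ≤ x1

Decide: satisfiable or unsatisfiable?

Unsatisfiable

Constraint 4 makes x5 even and constraint 5 makes x3 odd, so x5 + x3 must be odd. Constraint 3 says x5 + x3 is even — contradiction.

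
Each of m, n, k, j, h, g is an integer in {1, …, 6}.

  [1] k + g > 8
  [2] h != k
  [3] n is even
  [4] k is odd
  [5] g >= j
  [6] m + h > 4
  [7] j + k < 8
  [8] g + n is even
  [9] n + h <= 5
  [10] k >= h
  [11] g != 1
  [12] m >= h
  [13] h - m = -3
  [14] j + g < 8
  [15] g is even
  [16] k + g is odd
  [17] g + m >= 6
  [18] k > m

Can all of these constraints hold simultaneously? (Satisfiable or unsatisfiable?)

The assignment m = 4, n = 2, k = 5, j = 1, h = 1, g = 4 works:
  constraint 1 holds since k + g = 9.
  constraint 6 holds since m + h = 5.
  constraint 7 holds since j + k = 6.
The rest check out directly.

Satisfiable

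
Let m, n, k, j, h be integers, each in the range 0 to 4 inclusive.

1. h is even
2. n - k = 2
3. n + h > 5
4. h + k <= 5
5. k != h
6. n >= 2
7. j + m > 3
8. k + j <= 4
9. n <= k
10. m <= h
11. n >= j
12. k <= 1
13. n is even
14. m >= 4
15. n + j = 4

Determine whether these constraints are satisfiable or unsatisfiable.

From constraints 10 and 14: h ≥ m ≥ 4. From constraints 6 and 9: k ≥ n ≥ 2. Hence h + k ≥ 6. But constraint 4 requires h + k ≤ 5, and 5 < 6. Contradiction.

Unsatisfiable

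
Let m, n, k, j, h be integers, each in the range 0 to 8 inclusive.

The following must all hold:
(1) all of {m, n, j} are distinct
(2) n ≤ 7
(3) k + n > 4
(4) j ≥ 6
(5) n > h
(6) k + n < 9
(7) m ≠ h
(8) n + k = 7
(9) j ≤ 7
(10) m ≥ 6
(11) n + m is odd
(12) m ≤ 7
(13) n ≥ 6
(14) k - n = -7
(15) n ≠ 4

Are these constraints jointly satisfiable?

Unsatisfiable

Constraints 2, 4, 9, 10, 12, and 13 confine each of m, n, j to the 2 values {6, 7}.
Constraint 1 requires all 3 of them to be distinct, but only 2 values are available — impossible by the pigeonhole principle.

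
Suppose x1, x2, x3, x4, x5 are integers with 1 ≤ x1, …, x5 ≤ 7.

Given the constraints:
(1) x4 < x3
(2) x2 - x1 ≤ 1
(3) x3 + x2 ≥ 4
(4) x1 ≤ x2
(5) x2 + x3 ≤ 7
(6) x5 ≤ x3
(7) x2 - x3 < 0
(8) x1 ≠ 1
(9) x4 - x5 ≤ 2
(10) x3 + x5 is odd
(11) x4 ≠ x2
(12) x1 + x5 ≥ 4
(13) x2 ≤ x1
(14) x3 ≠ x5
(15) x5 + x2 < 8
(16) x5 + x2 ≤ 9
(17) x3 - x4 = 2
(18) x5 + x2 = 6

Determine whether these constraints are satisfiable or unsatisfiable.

The assignment x1 = 2, x2 = 2, x3 = 5, x4 = 3, x5 = 4 works:
  constraint 2 holds since x2 - x1 = 0.
  constraint 3 holds since x3 + x2 = 7.
  constraint 5 holds since x2 + x3 = 7.
The rest check out directly.

Satisfiable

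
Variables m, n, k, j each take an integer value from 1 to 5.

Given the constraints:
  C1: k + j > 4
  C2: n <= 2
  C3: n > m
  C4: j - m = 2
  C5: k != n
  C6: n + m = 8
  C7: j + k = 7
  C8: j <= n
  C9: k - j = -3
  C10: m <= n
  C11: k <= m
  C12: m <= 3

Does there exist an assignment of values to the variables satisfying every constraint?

Unsatisfiable

From constraints 2 and 8: j ≤ n ≤ 2. From constraints 11 and 12: k ≤ m ≤ 3. Hence j + k ≤ 5. But constraint 7 requires j + k = 7, and 7 > 5. Contradiction.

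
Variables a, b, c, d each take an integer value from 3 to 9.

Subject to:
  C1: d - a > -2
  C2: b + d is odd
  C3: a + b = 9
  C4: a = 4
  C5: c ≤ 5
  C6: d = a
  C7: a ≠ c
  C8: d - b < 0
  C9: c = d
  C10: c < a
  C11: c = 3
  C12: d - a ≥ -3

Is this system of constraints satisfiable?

Unsatisfiable

Constraint 11 fixes c = 3 and constraint 4 fixes a = 4. Constraints 6 and 9 give c = d = a, so c = a. But 3 ≠ 4 — contradiction.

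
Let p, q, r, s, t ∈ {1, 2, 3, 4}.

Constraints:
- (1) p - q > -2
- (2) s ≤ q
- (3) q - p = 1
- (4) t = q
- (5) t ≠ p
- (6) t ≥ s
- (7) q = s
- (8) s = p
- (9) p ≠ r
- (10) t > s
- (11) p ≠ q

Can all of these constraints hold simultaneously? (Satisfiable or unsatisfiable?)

Unsatisfiable

From constraints 4, 7, and 8, t = q = s = p, so t = p. But constraint 5 says t ≠ p. Contradiction.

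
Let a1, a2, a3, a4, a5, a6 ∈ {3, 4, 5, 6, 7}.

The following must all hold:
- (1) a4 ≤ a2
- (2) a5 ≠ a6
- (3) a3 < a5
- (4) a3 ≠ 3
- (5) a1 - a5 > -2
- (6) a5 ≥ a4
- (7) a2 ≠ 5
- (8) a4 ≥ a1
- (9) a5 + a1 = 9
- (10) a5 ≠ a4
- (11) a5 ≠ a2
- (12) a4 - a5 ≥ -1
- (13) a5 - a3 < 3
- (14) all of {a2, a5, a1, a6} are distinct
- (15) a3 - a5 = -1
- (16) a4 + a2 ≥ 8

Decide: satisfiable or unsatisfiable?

Satisfiable

Setting (a1, a2, a3, a4, a5, a6) = (4, 7, 4, 4, 5, 6) satisfies everything: constraint 5: a1 - a5 = -1; constraint 9: a5 + a1 = 9; constraint 12: a4 - a5 = -1, and the others follow.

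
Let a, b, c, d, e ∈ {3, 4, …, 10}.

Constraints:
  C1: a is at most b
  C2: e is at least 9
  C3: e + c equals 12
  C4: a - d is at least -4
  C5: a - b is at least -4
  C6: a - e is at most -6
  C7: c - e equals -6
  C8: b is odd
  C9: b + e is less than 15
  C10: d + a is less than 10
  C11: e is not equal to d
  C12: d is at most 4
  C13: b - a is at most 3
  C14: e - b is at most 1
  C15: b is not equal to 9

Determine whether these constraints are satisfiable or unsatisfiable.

Constraints 5, 6, and 14 give b − e ≥ -1, e − a ≥ 6, a − b ≥ -4.
Adding all 3 inequalities: the left sides telescope to 0, and the right sides sum to (-1) + 6 + (-4) = 1. So 0 ≥ 1, which is false.

Unsatisfiable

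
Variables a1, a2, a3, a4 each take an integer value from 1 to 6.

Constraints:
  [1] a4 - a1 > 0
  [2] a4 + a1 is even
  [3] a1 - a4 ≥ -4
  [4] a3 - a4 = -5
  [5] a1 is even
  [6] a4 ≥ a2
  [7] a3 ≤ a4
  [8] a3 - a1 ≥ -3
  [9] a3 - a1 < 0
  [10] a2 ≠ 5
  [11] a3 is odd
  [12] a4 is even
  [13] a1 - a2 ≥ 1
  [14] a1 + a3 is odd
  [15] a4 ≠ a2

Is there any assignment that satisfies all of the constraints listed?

Take a1 = 4, a2 = 1, a3 = 1, a4 = 6. Then constraint 1: a4 - a1 = 2; constraint 3: a1 - a4 = -2; constraint 4: a3 - a4 = -5, and every other listed constraint is also met.

Satisfiable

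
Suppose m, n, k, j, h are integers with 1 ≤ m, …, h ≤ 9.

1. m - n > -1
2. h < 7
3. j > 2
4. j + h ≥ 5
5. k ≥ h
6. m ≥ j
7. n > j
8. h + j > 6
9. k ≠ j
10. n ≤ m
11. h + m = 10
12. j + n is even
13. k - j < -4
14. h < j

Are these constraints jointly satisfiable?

Try m = 9, n = 8, k = 1, j = 6, h = 1.
Check constraint 1: m - n = 1; constraint 4: j + h = 7; constraint 8: h + j = 7. The remaining constraints are straightforward to verify.

Satisfiable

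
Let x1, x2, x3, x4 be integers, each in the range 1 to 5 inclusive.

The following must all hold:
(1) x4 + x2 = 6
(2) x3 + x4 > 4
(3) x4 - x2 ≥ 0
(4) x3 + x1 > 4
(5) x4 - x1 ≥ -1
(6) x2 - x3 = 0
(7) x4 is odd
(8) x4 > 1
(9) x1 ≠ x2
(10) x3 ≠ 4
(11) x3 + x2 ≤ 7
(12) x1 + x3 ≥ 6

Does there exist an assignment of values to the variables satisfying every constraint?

Satisfiable

Try x1 = 4, x2 = 3, x3 = 3, x4 = 3.
Check constraint 1: x4 + x2 = 6; constraint 2: x3 + x4 = 6; constraint 3: x4 - x2 = 0. The remaining constraints are straightforward to verify.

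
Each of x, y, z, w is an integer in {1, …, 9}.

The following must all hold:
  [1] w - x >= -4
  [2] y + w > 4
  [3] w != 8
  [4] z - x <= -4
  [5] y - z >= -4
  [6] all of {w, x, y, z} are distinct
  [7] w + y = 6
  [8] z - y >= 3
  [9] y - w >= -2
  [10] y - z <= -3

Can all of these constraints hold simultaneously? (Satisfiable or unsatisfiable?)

Constraints 1, 4, 9, and 10 give w − x ≥ -4, x − z ≥ 4, z − y ≥ 3, y − w ≥ -2.
Adding all 4 inequalities: the left sides telescope to 0, and the right sides sum to (-4) + 4 + 3 + (-2) = 1. So 0 ≥ 1, which is false.

Unsatisfiable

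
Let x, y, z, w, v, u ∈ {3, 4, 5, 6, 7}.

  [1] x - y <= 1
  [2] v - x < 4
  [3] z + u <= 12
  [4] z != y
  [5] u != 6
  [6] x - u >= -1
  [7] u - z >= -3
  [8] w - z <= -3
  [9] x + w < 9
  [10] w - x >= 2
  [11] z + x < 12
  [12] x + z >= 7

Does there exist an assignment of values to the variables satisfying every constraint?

Unsatisfiable

Constraints 6, 7, 8, and 10 give u − z ≥ -3, z − w ≥ 3, w − x ≥ 2, x − u ≥ -1.
Adding all 4 inequalities: the left sides telescope to 0, and the right sides sum to (-3) + 3 + 2 + (-1) = 1. So 0 ≥ 1, which is false.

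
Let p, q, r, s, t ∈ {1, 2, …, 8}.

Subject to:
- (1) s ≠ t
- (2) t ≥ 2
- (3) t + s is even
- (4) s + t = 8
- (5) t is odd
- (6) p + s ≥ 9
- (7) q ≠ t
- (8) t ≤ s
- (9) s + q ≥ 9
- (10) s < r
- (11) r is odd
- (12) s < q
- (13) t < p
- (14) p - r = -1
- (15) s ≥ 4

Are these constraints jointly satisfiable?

Setting (p, q, r, s, t) = (6, 6, 7, 5, 3) satisfies everything: constraint 4: s + t = 8; constraint 6: p + s = 11; constraint 9: s + q = 11, and the others follow.

Satisfiable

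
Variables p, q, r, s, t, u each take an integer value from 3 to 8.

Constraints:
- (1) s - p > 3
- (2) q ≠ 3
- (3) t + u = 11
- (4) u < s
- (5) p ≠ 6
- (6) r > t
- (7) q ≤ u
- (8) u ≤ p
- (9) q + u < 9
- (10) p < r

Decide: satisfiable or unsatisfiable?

One satisfying assignment is p = 4, q = 4, r = 8, s = 8, t = 7, u = 4.
For the less obvious constraints — constraint 1: s - p = 4; constraint 3: t + u = 11; constraint 9: q + u = 8 — and the others hold by inspection.

Satisfiable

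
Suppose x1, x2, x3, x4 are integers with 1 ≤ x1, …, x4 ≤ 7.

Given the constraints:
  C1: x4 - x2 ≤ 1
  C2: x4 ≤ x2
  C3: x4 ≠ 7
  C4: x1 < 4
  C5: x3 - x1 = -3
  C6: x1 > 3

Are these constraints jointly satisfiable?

From constraint 6: x1 ≥ 4. From constraint 4: x1 ≤ 3. But 3 < 4, so no value of x1 works.

Unsatisfiable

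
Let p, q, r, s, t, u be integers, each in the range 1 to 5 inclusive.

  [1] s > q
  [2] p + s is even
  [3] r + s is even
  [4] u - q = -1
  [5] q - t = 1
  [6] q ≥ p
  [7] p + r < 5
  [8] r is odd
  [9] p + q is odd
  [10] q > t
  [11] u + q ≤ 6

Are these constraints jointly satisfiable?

Satisfiable

Take p = 1, q = 2, r = 1, s = 3, t = 1, u = 1. Then constraint 4: u - q = -1; constraint 5: q - t = 1; constraint 7: p + r = 2, and every other listed constraint is also met.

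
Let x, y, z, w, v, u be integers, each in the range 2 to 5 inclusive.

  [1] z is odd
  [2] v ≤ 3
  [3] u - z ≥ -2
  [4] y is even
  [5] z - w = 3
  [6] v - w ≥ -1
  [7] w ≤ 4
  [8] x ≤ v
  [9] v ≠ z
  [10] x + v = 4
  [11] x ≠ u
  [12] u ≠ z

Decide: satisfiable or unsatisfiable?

Satisfiable

The assignment x = 2, y = 2, z = 5, w = 2, v = 2, u = 3 works:
  constraint 3 holds since u - z = -2.
  constraint 5 holds since z - w = 3.
  constraint 6 holds since v - w = 0.
The rest check out directly.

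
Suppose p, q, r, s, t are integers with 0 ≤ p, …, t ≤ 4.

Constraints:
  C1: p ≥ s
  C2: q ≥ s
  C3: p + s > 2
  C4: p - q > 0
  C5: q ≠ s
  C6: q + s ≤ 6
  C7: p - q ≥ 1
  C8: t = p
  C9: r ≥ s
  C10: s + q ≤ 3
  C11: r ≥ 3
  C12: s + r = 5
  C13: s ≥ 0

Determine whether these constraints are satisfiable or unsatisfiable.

One satisfying assignment is p = 4, q = 2, r = 4, s = 1, t = 4.
For the less obvious constraints — constraint 3: p + s = 5; constraint 4: p - q = 2 — and the others hold by inspection.

Satisfiable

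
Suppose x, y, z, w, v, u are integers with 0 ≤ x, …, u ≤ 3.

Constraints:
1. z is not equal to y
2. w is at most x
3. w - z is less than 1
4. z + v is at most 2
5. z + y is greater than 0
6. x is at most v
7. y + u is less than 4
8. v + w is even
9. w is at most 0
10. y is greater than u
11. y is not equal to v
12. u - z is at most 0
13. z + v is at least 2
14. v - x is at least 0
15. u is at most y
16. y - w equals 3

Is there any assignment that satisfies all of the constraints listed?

Satisfiable

Setting (x, y, z, w, v, u) = (0, 3, 0, 0, 2, 0) satisfies everything: constraint 3: w - z = 0; constraint 4: z + v = 2; constraint 5: z + y = 3, and the others follow.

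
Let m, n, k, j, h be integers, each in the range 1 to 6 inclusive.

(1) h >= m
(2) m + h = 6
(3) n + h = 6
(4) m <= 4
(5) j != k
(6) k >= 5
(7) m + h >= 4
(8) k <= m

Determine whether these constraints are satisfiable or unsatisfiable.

From constraint 6: k ≥ 5. From constraints 4 and 8: k ≤ m and m ≤ 4, so k ≤ 4. But 4 < 5, so no value of k works.

Unsatisfiable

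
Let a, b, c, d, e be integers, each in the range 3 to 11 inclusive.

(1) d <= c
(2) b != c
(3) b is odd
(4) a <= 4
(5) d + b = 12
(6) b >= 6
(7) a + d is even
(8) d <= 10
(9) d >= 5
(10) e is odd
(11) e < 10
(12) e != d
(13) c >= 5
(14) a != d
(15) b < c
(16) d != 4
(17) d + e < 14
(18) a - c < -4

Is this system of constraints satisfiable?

One satisfying assignment is a = 3, b = 7, c = 9, d = 5, e = 7.
For the less obvious constraints — constraint 5: d + b = 12; constraint 17: d + e = 12; constraint 18: a - c = -6 — and the others hold by inspection.

Satisfiable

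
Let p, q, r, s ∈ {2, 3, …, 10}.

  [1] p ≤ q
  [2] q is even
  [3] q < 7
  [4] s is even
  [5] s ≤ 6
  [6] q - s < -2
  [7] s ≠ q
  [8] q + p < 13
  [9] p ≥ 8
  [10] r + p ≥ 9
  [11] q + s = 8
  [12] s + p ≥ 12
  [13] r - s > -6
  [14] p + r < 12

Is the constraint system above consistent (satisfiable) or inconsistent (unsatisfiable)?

From constraints 1 and 9: q ≥ p and p ≥ 8, so q ≥ 8. From constraint 3: q ≤ 6. But 6 < 8, so no value of q works.

Unsatisfiable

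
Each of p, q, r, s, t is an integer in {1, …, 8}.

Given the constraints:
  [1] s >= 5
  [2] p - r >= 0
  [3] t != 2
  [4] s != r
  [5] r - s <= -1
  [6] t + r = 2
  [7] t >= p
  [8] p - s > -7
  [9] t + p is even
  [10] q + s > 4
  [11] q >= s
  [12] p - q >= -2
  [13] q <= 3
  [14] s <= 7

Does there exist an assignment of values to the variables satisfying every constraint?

Unsatisfiable

From constraint 1: s ≥ 5. From constraints 11 and 13: s ≤ q and q ≤ 3, so s ≤ 3. But 3 < 5, so no value of s works.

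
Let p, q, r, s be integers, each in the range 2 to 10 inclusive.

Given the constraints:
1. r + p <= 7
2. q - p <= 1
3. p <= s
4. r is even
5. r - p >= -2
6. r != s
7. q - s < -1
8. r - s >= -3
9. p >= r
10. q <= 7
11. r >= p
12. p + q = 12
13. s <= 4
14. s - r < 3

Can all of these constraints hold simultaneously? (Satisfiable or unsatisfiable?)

From constraints 3 and 13: p ≤ s ≤ 4. From constraint 10: q ≤ 7. Hence p + q ≤ 11. But constraint 12 requires p + q = 12, and 12 > 11. Contradiction.

Unsatisfiable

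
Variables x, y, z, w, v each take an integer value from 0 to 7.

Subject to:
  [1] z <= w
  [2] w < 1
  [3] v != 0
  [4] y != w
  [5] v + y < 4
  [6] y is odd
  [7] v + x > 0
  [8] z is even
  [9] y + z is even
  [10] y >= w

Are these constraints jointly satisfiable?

Unsatisfiable

Constraint 6 makes y odd and constraint 8 makes z even, so y + z must be odd. Constraint 9 says y + z is even — contradiction.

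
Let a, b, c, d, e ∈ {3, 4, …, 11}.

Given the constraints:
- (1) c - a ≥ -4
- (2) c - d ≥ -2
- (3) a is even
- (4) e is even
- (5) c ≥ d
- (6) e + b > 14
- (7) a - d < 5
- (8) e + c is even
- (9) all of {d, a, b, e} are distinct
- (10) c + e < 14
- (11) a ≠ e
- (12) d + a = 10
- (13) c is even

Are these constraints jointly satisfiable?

The assignment a = 6, b = 9, c = 4, d = 4, e = 8 works:
  constraint 1 holds since c - a = -2.
  constraint 2 holds since c - d = 0.
  constraint 6 holds since e + b = 17.
The rest check out directly.

Satisfiable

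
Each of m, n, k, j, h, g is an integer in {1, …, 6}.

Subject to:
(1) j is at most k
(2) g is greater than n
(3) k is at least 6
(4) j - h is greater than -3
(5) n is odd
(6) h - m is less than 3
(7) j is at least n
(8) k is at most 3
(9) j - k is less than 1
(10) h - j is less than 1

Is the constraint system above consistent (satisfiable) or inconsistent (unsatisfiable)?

From constraint 3: k ≥ 6. From constraint 8: k ≤ 3. But 3 < 6, so no value of k works.

Unsatisfiable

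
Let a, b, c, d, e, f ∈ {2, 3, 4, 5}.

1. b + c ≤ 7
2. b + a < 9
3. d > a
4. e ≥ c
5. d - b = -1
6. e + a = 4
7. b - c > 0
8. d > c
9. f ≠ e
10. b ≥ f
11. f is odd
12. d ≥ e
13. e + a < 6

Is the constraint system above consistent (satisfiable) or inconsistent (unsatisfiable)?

Satisfiable

The assignment a = 2, b = 4, c = 2, d = 3, e = 2, f = 3 works:
  constraint 1 holds since b + c = 6.
  constraint 2 holds since b + a = 6.
The rest check out directly.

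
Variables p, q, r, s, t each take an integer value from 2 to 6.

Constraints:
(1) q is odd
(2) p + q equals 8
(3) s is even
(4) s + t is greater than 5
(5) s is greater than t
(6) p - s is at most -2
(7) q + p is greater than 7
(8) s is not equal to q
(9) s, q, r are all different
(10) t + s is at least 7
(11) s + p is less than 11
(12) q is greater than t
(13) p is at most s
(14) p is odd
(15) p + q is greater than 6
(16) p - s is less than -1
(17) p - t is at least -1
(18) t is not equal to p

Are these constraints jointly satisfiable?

Satisfiable

Setting (p, q, r, s, t) = (3, 5, 3, 6, 2) satisfies everything: constraint 2: p + q = 8; constraint 4: s + t = 8, and the others follow.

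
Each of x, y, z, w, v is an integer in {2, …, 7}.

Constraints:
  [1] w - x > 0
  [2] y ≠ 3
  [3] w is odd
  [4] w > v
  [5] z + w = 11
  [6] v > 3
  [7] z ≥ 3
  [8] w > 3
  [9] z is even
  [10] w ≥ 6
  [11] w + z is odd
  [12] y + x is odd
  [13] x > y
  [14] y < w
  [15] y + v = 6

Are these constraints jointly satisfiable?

Try x = 5, y = 2, z = 4, w = 7, v = 4.
Check constraint 1: w - x = 2; constraint 5: z + w = 11; constraint 15: y + v = 6. The remaining constraints are straightforward to verify.

Satisfiable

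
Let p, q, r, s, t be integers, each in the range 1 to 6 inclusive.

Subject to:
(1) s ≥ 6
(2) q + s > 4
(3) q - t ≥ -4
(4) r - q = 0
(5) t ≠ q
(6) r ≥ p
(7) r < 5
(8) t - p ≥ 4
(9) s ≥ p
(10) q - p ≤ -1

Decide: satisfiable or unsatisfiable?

Constraints 3, 8, and 10 give q − t ≥ -4, t − p ≥ 4, p − q ≥ 1.
Adding all 3 inequalities: the left sides telescope to 0, and the right sides sum to (-4) + 4 + 1 = 1. So 0 ≥ 1, which is false.

Unsatisfiable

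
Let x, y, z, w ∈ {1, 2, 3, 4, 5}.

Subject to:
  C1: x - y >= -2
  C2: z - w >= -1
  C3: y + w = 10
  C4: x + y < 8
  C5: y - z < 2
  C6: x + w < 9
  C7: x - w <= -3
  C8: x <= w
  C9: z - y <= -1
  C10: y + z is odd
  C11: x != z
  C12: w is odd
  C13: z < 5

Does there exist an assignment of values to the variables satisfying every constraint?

Constraints 1, 2, 7, and 9 give y − z ≥ 1, z − w ≥ -1, w − x ≥ 3, x − y ≥ -2.
Adding all 4 inequalities: the left sides telescope to 0, and the right sides sum to 1 + (-1) + 3 + (-2) = 1. So 0 ≥ 1, which is false.

Unsatisfiable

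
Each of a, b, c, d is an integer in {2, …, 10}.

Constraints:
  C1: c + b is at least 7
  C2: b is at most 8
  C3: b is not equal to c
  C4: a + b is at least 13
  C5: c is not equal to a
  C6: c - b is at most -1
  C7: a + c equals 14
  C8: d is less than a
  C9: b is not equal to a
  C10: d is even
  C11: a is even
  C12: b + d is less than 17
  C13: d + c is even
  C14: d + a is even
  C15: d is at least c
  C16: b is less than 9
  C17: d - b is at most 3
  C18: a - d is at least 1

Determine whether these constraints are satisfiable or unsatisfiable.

Satisfiable

Try a = 10, b = 6, c = 4, d = 8.
Check constraint 1: c + b = 10; constraint 4: a + b = 16; constraint 6: c - b = -2. The remaining constraints are straightforward to verify.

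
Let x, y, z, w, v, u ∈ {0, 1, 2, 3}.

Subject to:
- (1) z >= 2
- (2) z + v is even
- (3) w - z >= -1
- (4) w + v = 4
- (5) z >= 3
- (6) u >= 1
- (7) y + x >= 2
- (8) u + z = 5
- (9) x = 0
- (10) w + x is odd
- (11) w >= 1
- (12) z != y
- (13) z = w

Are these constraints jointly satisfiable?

Satisfiable

Try x = 0, y = 2, z = 3, w = 3, v = 1, u = 2.
Check constraint 3: w - z = 0; constraint 4: w + v = 4; constraint 7: y + x = 2. The remaining constraints are straightforward to verify.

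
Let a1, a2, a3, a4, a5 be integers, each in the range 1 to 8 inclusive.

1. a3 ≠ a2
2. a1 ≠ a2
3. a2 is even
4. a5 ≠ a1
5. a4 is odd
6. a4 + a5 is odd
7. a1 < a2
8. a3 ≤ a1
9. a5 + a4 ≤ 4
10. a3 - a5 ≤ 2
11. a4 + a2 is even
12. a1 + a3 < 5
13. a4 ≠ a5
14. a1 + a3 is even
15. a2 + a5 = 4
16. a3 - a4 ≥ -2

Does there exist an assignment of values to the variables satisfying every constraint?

Unsatisfiable

Constraint 5 makes a4 odd and constraint 3 makes a2 even, so a4 + a2 must be odd. Constraint 11 says a4 + a2 is even — contradiction.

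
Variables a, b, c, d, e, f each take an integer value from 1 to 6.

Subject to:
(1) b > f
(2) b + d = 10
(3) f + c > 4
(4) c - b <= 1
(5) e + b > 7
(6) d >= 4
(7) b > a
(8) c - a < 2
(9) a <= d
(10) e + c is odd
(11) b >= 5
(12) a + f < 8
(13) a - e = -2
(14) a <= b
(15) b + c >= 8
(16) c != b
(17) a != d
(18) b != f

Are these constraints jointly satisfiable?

Satisfiable

Setting (a, b, c, d, e, f) = (2, 5, 3, 5, 4, 3) satisfies everything: constraint 2: b + d = 10; constraint 3: f + c = 6; constraint 4: c - b = -2, and the others follow.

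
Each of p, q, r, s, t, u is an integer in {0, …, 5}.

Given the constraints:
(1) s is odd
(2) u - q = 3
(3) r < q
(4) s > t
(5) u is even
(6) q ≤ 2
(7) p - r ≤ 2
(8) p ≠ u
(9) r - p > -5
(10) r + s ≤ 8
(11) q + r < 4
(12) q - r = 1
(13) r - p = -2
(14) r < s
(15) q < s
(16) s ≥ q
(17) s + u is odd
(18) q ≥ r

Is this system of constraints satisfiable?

Satisfiable

Take p = 2, q = 1, r = 0, s = 5, t = 4, u = 4. Then constraint 2: u - q = 3; constraint 7: p - r = 2, and every other listed constraint is also met.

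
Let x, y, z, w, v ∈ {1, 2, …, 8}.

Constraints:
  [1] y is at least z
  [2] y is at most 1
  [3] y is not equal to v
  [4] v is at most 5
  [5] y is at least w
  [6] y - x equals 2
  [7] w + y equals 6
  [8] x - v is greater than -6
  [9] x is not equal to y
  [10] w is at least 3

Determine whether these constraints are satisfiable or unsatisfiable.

Unsatisfiable

From constraints 5 and 10: y ≥ w and w ≥ 3, so y ≥ 3. From constraint 2: y ≤ 1. But 1 < 3, so no value of y works.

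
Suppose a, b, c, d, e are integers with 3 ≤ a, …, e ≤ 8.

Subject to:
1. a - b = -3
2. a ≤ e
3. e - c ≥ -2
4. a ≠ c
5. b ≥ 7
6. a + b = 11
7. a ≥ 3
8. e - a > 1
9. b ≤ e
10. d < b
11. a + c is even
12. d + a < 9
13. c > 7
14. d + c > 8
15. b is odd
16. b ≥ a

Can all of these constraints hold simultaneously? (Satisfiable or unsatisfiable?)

Satisfiable

One satisfying assignment is a = 4, b = 7, c = 8, d = 3, e = 8.
For the less obvious constraints — constraint 1: a - b = -3; constraint 3: e - c = 0; constraint 6: a + b = 11 — and the others hold by inspection.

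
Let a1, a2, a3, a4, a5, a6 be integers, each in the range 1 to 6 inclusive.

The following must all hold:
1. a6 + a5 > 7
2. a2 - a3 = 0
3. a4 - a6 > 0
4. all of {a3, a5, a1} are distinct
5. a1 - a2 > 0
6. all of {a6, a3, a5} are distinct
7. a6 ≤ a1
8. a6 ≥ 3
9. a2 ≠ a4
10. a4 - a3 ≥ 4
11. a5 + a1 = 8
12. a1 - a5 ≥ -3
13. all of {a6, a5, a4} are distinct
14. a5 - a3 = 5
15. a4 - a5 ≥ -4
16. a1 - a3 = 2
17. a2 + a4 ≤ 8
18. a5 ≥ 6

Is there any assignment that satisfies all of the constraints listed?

From constraint 18: a5 ≥ 6. From constraints 7 and 8: a1 ≥ a6 ≥ 3. Hence a5 + a1 ≥ 9. But constraint 11 requires a5 + a1 = 8, and 8 < 9. Contradiction.

Unsatisfiable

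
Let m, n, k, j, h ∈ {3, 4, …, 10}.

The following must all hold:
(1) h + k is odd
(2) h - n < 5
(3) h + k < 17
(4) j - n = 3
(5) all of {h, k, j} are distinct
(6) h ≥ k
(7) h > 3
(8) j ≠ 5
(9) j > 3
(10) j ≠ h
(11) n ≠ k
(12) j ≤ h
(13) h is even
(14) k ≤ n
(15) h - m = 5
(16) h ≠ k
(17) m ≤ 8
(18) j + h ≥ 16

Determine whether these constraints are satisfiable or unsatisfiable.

Setting (m, n, k, j, h) = (5, 6, 5, 9, 10) satisfies everything: constraint 2: h - n = 4; constraint 3: h + k = 15, and the others follow.

Satisfiable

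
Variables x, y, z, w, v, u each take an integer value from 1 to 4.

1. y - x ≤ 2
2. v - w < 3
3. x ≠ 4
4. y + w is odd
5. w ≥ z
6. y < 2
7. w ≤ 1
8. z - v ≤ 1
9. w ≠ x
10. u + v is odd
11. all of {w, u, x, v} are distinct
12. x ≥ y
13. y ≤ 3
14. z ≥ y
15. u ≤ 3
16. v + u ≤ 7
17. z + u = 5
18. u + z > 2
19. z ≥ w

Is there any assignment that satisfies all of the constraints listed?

From constraints 5 and 7: z ≤ w ≤ 1. From constraint 15: u ≤ 3. Hence z + u ≤ 4. But constraint 17 requires z + u = 5, and 5 > 4. Contradiction.

Unsatisfiable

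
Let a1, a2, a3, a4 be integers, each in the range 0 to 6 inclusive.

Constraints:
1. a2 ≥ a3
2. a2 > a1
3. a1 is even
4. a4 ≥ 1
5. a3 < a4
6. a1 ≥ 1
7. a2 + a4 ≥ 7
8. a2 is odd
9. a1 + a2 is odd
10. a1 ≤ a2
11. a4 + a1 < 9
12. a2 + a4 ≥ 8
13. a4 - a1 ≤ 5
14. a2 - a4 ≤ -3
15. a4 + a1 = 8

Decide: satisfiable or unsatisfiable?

One satisfying assignment is a1 = 2, a2 = 3, a3 = 2, a4 = 6.
For the less obvious constraints — constraint 7: a2 + a4 = 9; constraint 11: a4 + a1 = 8 — and the others hold by inspection.

Satisfiable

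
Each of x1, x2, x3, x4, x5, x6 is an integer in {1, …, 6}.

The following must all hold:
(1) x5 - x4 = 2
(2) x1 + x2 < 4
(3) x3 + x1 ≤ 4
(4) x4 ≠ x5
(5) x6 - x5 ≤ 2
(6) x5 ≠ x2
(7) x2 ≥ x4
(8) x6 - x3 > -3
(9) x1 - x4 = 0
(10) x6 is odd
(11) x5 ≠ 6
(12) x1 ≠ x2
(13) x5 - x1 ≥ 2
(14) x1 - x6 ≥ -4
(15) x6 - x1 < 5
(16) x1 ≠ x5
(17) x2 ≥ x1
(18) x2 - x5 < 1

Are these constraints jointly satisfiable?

One satisfying assignment is x1 = 1, x2 = 2, x3 = 3, x4 = 1, x5 = 3, x6 = 3.
For the less obvious constraints — constraint 1: x5 - x4 = 2; constraint 2: x1 + x2 = 3; constraint 3: x3 + x1 = 4 — and the others hold by inspection.

Satisfiable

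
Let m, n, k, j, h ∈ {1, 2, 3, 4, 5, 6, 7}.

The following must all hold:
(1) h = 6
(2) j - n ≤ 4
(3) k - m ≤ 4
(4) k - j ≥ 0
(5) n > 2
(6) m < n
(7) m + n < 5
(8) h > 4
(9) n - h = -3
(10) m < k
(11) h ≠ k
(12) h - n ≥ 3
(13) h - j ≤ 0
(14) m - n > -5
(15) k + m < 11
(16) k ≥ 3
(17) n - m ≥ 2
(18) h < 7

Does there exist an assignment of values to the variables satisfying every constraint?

Unsatisfiable

Constraints 3, 4, 12, 13, and 17 give n − m ≥ 2, m − k ≥ -4, k − j ≥ 0, j − h ≥ 0, h − n ≥ 3.
Adding all 5 inequalities: the left sides telescope to 0, and the right sides sum to 2 + (-4) + 0 + 0 + 3 = 1. So 0 ≥ 1, which is false.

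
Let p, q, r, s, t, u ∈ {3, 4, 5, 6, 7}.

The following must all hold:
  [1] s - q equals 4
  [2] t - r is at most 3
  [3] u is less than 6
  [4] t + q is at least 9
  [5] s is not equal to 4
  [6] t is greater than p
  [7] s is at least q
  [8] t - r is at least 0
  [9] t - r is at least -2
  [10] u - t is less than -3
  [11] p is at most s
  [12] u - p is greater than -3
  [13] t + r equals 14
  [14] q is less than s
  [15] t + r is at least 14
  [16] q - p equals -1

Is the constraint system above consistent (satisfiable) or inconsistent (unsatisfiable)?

Satisfiable

Setting (p, q, r, s, t, u) = (4, 3, 7, 7, 7, 3) satisfies everything: constraint 1: s - q = 4; constraint 2: t - r = 0, and the others follow.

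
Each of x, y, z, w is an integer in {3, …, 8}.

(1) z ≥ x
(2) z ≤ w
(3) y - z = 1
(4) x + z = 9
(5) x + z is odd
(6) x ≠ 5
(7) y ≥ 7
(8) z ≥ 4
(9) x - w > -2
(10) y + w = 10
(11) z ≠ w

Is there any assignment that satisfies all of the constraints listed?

Unsatisfiable

From constraint 7: y ≥ 7. From constraints 2 and 8: w ≥ z ≥ 4. Hence y + w ≥ 11. But constraint 10 requires y + w = 10, and 10 < 11. Contradiction.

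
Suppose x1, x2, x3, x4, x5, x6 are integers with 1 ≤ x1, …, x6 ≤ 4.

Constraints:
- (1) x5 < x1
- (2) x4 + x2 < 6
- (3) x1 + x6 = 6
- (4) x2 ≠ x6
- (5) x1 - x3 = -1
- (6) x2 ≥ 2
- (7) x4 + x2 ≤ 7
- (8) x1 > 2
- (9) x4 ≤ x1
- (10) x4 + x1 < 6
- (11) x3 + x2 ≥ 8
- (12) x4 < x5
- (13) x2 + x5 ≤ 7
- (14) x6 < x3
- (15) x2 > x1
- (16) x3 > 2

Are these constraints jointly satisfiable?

Satisfiable

One satisfying assignment is x1 = 3, x2 = 4, x3 = 4, x4 = 1, x5 = 2, x6 = 3.
For the less obvious constraints — constraint 2: x4 + x2 = 5; constraint 3: x1 + x6 = 6 — and the others hold by inspection.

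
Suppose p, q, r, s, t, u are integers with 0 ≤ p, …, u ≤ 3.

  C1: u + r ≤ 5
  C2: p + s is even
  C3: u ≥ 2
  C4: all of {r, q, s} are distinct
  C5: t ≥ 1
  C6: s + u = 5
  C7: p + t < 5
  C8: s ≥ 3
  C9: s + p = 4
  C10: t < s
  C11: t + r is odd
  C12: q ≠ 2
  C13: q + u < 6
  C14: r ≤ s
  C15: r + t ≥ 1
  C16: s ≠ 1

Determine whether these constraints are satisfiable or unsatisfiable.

Satisfiable

Setting (p, q, r, s, t, u) = (1, 1, 0, 3, 1, 2) satisfies everything: constraint 1: u + r = 2; constraint 6: s + u = 5; constraint 7: p + t = 2, and the others follow.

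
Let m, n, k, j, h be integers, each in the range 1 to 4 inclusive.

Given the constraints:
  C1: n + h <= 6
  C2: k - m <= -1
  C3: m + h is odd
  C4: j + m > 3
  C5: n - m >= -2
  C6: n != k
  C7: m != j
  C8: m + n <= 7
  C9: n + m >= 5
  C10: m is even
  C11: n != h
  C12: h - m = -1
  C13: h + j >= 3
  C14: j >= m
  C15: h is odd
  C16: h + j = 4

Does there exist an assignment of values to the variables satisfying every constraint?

Satisfiable

Take m = 2, n = 3, k = 1, j = 3, h = 1. Then constraint 1: n + h = 4; constraint 2: k - m = -1; constraint 4: j + m = 5, and every other listed constraint is also met.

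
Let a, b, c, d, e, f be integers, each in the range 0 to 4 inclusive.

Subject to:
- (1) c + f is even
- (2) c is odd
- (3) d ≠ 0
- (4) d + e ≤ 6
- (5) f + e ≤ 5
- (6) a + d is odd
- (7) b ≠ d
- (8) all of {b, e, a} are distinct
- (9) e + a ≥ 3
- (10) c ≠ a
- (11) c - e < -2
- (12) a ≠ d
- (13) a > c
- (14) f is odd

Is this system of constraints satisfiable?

Satisfiable

Try a = 2, b = 3, c = 1, d = 1, e = 4, f = 1.
Check constraint 4: d + e = 5; constraint 5: f + e = 5. The remaining constraints are straightforward to verify.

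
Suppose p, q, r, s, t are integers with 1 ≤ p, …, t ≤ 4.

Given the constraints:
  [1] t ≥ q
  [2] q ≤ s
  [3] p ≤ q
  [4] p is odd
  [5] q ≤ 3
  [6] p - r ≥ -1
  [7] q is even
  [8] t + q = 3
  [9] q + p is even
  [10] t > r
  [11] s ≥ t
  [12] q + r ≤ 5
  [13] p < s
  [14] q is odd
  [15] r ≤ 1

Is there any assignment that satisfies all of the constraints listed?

Unsatisfiable

Constraint 7 makes q even and constraint 4 makes p odd, so q + p must be odd. Constraint 9 says q + p is even — contradiction.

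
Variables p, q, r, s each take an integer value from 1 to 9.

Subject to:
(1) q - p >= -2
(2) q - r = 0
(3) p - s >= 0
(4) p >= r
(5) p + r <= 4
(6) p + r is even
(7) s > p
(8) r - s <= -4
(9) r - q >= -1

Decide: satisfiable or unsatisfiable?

Constraints 1, 3, 8, and 9 give s − r ≥ 4, r − q ≥ -1, q − p ≥ -2, p − s ≥ 0.
Adding all 4 inequalities: the left sides telescope to 0, and the right sides sum to 4 + (-1) + (-2) + 0 = 1. So 0 ≥ 1, which is false.

Unsatisfiable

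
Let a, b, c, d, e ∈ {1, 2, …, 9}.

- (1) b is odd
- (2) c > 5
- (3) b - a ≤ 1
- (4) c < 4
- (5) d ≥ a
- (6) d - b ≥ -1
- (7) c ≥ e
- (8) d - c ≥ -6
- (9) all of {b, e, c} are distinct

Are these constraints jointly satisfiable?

From constraint 2: c ≥ 6. From constraint 4: c ≤ 3. But 3 < 6, so no value of c works.

Unsatisfiable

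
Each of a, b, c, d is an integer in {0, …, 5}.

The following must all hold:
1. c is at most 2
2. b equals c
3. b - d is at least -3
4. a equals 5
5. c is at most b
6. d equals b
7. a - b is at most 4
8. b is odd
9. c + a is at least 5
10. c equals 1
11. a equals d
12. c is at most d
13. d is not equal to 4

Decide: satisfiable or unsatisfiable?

Unsatisfiable

Constraint 4 fixes a = 5 and constraint 10 fixes c = 1. Constraints 2, 6, and 11 give a = d = b = c, so a = c. But 5 ≠ 1 — contradiction.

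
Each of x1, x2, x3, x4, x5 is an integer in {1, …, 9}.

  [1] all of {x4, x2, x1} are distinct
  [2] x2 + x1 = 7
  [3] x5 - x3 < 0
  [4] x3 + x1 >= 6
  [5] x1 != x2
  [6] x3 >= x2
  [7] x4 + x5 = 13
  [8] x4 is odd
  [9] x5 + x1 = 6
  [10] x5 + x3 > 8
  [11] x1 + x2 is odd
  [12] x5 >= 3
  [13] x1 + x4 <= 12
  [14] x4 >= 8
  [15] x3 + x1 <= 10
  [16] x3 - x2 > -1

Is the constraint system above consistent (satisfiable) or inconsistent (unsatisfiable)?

Satisfiable

Take x1 = 2, x2 = 5, x3 = 7, x4 = 9, x5 = 4. Then constraint 2: x2 + x1 = 7; constraint 3: x5 - x3 = -3; constraint 4: x3 + x1 = 9, and every other listed constraint is also met.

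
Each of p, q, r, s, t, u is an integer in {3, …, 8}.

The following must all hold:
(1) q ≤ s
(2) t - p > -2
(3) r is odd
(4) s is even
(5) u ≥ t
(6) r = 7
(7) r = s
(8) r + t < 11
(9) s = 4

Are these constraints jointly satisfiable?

Constraint 6 fixes r = 7 and constraint 9 fixes s = 4, but constraint 7 requires r = s. Since 7 ≠ 4, contradiction.

Unsatisfiable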